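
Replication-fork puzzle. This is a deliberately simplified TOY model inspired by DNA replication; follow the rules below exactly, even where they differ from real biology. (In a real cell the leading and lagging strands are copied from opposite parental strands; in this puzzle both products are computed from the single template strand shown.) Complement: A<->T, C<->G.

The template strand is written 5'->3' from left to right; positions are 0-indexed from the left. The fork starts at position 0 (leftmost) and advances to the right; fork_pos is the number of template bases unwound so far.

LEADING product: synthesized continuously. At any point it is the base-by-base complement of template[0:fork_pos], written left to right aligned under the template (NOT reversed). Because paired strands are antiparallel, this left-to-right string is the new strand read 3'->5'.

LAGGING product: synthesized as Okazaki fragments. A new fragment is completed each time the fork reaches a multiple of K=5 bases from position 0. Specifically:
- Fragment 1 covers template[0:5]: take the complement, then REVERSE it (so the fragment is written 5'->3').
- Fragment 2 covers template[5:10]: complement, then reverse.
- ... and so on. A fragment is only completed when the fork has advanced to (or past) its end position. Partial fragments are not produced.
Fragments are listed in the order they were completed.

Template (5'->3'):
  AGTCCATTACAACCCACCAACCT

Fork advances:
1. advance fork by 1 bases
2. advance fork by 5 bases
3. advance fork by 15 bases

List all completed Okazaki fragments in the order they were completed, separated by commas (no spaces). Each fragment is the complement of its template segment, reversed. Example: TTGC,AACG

Answer: GGACT,GTAAT,GGGTT,TTGGT

Derivation:
Step 1: advance 1 -> fork_pos = 0 + 1 = 1. Next multiple of 5 is 5 (not reached); still 0 fragment(s).
Step 2: advance 5 -> fork_pos = 1 + 5 = 6. Reached multiple(s) of 5: 5 -> fragment 1 completed (1 total).
Step 3: advance 15 -> fork_pos = 6 + 15 = 21. Reached multiple(s) of 5: 10, 15, 20 -> fragments 2-4 completed (4 total).
Final fork_pos = 21, so 4 fragment(s) are complete. Build each: template segment -> complement -> reverse.
Fragment 1: template[0:5] = AGTCC -> complement TCAGG -> reversed GGACT
Fragment 2: template[5:10] = ATTAC -> complement TAATG -> reversed GTAAT
Fragment 3: template[10:15] = AACCC -> complement TTGGG -> reversed GGGTT
Fragment 4: template[15:20] = ACCAA -> complement TGGTT -> reversed TTGGT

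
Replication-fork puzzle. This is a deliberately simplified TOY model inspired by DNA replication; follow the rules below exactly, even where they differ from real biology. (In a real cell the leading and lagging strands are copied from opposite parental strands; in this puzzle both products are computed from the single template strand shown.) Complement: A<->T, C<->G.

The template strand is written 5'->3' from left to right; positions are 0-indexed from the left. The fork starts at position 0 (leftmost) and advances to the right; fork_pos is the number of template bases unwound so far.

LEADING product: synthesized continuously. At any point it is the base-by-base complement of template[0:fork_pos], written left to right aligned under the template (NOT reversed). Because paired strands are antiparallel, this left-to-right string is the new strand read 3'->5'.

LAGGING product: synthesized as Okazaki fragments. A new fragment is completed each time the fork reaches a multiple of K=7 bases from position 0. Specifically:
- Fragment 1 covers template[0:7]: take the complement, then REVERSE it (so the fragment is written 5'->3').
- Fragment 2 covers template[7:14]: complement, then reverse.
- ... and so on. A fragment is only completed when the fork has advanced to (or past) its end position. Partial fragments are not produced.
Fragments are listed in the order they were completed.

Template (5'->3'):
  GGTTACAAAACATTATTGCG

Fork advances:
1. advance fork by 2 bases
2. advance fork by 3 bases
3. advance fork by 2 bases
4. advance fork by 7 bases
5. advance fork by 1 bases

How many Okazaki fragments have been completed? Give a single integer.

Answer: 2

Derivation:
Step 1: advance 2 -> fork_pos = 0 + 2 = 2. Next multiple of 7 is 7 (not reached); still 0 fragment(s).
Step 2: advance 3 -> fork_pos = 2 + 3 = 5. Next multiple of 7 is 7 (not reached); still 0 fragment(s).
Step 3: advance 2 -> fork_pos = 5 + 2 = 7. Reached multiple(s) of 7: 7 -> fragment 1 completed (1 total).
Step 4: advance 7 -> fork_pos = 7 + 7 = 14. Reached multiple(s) of 7: 14 -> fragment 2 completed (2 total).
Step 5: advance 1 -> fork_pos = 14 + 1 = 15. Next multiple of 7 is 21 (not reached); still 2 fragment(s).
Check: final fork_pos = 15; the multiples of 7 that are <= 15 are 7..14 -> 15 // 7 = 2 completed fragment(s).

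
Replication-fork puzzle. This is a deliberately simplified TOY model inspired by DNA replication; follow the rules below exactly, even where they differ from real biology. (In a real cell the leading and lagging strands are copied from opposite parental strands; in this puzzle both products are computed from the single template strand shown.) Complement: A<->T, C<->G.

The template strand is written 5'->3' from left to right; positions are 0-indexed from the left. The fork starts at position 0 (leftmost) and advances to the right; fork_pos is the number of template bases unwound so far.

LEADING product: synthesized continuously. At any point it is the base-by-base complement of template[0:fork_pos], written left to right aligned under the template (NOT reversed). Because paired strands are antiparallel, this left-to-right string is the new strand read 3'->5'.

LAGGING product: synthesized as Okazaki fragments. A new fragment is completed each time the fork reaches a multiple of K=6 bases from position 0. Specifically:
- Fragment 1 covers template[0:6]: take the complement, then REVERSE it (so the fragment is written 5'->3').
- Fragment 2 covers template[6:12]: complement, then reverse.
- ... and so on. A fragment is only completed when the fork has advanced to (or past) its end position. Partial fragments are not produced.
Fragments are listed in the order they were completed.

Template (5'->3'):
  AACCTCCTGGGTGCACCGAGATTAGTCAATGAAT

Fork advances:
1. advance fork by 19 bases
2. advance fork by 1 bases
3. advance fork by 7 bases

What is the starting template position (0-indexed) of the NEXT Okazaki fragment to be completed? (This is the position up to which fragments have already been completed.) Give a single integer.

Step 1: advance 19 -> fork_pos = 0 + 19 = 19. Reached multiple(s) of 6: 6, 12, 18 -> fragments 1-3 completed (3 total).
Step 2: advance 1 -> fork_pos = 19 + 1 = 20. Next multiple of 6 is 24 (not reached); still 3 fragment(s).
Step 3: advance 7 -> fork_pos = 20 + 7 = 27. Reached multiple(s) of 6: 24 -> fragment 4 completed (4 total).
4 fragment(s) completed, covering template[0:24] (4 x 6 = 24). The next fragment, fragment 5, covers template[24:30], so it starts at position 24.

Answer: 24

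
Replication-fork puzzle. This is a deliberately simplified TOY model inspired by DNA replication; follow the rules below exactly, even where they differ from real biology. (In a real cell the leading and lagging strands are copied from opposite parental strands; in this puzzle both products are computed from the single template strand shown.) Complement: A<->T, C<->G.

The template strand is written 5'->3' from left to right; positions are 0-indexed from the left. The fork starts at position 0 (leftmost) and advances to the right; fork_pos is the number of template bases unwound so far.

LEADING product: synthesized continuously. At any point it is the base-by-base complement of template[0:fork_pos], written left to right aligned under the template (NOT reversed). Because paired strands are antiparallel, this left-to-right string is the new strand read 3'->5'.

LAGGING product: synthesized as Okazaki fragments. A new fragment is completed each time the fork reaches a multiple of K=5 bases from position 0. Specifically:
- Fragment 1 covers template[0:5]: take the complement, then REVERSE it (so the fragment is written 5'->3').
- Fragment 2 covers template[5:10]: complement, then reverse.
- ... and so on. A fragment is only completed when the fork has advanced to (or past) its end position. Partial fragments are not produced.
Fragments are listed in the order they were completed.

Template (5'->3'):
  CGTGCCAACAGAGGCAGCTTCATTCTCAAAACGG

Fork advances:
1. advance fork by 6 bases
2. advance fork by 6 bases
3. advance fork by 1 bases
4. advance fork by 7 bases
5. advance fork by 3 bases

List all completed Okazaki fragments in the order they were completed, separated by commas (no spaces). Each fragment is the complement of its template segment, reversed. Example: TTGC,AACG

Answer: GCACG,TGTTG,GCCTC,AAGCT

Derivation:
Step 1: advance 6 -> fork_pos = 0 + 6 = 6. Reached multiple(s) of 5: 5 -> fragment 1 completed (1 total).
Step 2: advance 6 -> fork_pos = 6 + 6 = 12. Reached multiple(s) of 5: 10 -> fragment 2 completed (2 total).
Step 3: advance 1 -> fork_pos = 12 + 1 = 13. Next multiple of 5 is 15 (not reached); still 2 fragment(s).
Step 4: advance 7 -> fork_pos = 13 + 7 = 20. Reached multiple(s) of 5: 15, 20 -> fragments 3-4 completed (4 total).
Step 5: advance 3 -> fork_pos = 20 + 3 = 23. Next multiple of 5 is 25 (not reached); still 4 fragment(s).
Final fork_pos = 23, so 4 fragment(s) are complete. Build each: template segment -> complement -> reverse.
Fragment 1: template[0:5] = CGTGC -> complement GCACG -> reversed GCACG
Fragment 2: template[5:10] = CAACA -> complement GTTGT -> reversed TGTTG
Fragment 3: template[10:15] = GAGGC -> complement CTCCG -> reversed GCCTC
Fragment 4: template[15:20] = AGCTT -> complement TCGAA -> reversed AAGCT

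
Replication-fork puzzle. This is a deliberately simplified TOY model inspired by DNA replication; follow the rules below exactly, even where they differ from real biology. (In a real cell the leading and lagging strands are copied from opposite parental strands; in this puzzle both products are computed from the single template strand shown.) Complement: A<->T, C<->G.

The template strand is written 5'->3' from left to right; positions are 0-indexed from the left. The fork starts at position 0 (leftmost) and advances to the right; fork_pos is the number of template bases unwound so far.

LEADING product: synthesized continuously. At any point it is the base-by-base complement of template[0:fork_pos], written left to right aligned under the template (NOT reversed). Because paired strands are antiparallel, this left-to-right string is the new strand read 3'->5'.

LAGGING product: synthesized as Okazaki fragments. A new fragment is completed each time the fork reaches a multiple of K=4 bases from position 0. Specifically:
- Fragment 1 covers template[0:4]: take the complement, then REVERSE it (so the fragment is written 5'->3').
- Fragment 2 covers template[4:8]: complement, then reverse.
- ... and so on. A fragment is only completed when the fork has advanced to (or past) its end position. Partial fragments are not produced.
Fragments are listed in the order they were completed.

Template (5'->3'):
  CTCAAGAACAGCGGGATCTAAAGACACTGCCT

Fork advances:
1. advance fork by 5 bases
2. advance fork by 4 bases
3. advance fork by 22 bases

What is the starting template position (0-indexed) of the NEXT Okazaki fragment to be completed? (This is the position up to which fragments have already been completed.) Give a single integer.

Answer: 28

Derivation:
Step 1: advance 5 -> fork_pos = 0 + 5 = 5. Reached multiple(s) of 4: 4 -> fragment 1 completed (1 total).
Step 2: advance 4 -> fork_pos = 5 + 4 = 9. Reached multiple(s) of 4: 8 -> fragment 2 completed (2 total).
Step 3: advance 22 -> fork_pos = 9 + 22 = 31. Reached multiple(s) of 4: 12, 16, 20, 24, 28 -> fragments 3-7 completed (7 total).
7 fragment(s) completed, covering template[0:28] (7 x 4 = 28). The next fragment, fragment 8, covers template[28:32], so it starts at position 28.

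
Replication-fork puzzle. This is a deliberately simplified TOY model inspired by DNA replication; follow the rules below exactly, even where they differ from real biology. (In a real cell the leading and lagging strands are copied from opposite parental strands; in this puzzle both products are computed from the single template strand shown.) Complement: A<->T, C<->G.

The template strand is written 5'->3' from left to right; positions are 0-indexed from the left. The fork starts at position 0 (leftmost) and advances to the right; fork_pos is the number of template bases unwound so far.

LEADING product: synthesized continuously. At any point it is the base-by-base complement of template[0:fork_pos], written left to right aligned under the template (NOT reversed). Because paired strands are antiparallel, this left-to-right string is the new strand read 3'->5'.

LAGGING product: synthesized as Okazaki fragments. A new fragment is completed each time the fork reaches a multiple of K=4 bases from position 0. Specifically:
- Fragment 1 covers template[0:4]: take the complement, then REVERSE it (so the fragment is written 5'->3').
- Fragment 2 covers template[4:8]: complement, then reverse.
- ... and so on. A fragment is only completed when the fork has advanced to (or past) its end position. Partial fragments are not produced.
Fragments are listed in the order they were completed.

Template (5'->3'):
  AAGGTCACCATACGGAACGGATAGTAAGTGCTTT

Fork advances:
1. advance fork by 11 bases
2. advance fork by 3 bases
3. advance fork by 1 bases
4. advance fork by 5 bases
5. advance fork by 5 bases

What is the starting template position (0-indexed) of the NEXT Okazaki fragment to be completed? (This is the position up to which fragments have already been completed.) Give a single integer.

Answer: 24

Derivation:
Step 1: advance 11 -> fork_pos = 0 + 11 = 11. Reached multiple(s) of 4: 4, 8 -> fragments 1-2 completed (2 total).
Step 2: advance 3 -> fork_pos = 11 + 3 = 14. Reached multiple(s) of 4: 12 -> fragment 3 completed (3 total).
Step 3: advance 1 -> fork_pos = 14 + 1 = 15. Next multiple of 4 is 16 (not reached); still 3 fragment(s).
Step 4: advance 5 -> fork_pos = 15 + 5 = 20. Reached multiple(s) of 4: 16, 20 -> fragments 4-5 completed (5 total).
Step 5: advance 5 -> fork_pos = 20 + 5 = 25. Reached multiple(s) of 4: 24 -> fragment 6 completed (6 total).
6 fragment(s) completed, covering template[0:24] (6 x 4 = 24). The next fragment, fragment 7, covers template[24:28], so it starts at position 24.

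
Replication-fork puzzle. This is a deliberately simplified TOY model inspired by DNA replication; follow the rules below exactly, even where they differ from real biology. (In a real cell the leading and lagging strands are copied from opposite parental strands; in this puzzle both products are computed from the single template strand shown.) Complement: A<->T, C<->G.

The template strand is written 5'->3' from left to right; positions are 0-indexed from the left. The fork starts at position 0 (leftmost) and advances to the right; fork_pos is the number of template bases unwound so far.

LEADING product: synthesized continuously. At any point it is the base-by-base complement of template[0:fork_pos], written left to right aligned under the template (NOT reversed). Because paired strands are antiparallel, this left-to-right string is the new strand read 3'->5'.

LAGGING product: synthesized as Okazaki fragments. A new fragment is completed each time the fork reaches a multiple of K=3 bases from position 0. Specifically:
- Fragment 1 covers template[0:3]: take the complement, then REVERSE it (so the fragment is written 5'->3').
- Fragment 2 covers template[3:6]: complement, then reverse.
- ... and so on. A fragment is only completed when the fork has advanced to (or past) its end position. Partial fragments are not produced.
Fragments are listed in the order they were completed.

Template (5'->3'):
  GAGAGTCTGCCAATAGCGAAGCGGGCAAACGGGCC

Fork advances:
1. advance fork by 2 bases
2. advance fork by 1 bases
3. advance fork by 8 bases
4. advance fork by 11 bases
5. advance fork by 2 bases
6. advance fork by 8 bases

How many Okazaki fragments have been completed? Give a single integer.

Step 1: advance 2 -> fork_pos = 0 + 2 = 2. Next multiple of 3 is 3 (not reached); still 0 fragment(s).
Step 2: advance 1 -> fork_pos = 2 + 1 = 3. Reached multiple(s) of 3: 3 -> fragment 1 completed (1 total).
Step 3: advance 8 -> fork_pos = 3 + 8 = 11. Reached multiple(s) of 3: 6, 9 -> fragments 2-3 completed (3 total).
Step 4: advance 11 -> fork_pos = 11 + 11 = 22. Reached multiple(s) of 3: 12, 15, 18, 21 -> fragments 4-7 completed (7 total).
Step 5: advance 2 -> fork_pos = 22 + 2 = 24. Reached multiple(s) of 3: 24 -> fragment 8 completed (8 total).
Step 6: advance 8 -> fork_pos = 24 + 8 = 32. Reached multiple(s) of 3: 27, 30 -> fragments 9-10 completed (10 total).
Check: final fork_pos = 32; the multiples of 3 that are <= 32 are 3..30 -> 32 // 3 = 10 completed fragment(s).

Answer: 10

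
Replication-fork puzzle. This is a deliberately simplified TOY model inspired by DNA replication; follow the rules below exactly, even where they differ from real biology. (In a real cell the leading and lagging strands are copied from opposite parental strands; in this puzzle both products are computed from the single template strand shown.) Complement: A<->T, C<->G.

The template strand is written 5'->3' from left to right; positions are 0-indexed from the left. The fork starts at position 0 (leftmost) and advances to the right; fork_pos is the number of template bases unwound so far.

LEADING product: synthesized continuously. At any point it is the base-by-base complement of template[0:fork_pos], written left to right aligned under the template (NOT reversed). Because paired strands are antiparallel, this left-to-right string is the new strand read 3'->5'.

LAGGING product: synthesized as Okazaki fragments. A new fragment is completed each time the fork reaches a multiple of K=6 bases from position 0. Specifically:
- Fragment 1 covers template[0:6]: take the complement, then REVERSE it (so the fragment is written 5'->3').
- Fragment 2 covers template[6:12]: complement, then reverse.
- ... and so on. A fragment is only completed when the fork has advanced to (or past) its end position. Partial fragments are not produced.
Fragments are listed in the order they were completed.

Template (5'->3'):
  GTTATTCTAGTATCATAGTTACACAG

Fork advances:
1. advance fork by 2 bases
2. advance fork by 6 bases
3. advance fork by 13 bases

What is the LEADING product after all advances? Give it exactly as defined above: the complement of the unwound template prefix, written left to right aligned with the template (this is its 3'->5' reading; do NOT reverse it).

Answer: CAATAAGATCATAGTATCAAT

Derivation:
Step 1: advance 2 -> fork_pos = 0 + 2 = 2.
Step 2: advance 6 -> fork_pos = 2 + 6 = 8.
Step 3: advance 13 -> fork_pos = 8 + 13 = 21.
Unwound prefix: template[0:21] = GTTATTCTAGTATCATAGTTA
Complement it base by base (A<->T, C<->G), keeping left-to-right order:
  [0:5] GTTAT -> CAATA
  [5:10] TCTAG -> AGATC
  [10:15] TATCA -> ATAGT
  [15:20] TAGTT -> ATCAA
  [20:21] A -> T
Concatenate: CAATAAGATCATAGTATCAAT (length 21; written aligned with the template, i.e. 3'->5').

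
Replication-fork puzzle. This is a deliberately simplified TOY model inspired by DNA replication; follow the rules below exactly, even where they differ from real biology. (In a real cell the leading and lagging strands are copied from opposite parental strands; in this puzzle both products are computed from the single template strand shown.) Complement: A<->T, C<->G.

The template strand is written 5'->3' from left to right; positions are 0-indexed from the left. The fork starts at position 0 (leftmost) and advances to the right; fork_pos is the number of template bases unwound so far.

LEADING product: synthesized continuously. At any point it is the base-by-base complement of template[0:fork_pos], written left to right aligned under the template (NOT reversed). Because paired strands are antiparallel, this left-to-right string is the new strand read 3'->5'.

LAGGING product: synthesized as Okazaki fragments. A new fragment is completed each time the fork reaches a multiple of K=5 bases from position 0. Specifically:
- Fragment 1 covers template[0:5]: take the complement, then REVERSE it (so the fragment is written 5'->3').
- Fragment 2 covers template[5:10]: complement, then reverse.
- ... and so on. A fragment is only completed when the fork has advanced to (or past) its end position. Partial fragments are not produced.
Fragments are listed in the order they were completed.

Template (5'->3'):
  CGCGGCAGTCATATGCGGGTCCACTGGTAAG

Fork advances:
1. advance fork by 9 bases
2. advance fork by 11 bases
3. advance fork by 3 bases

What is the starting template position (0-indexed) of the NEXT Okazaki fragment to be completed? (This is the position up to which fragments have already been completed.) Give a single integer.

Answer: 20

Derivation:
Step 1: advance 9 -> fork_pos = 0 + 9 = 9. Reached multiple(s) of 5: 5 -> fragment 1 completed (1 total).
Step 2: advance 11 -> fork_pos = 9 + 11 = 20. Reached multiple(s) of 5: 10, 15, 20 -> fragments 2-4 completed (4 total).
Step 3: advance 3 -> fork_pos = 20 + 3 = 23. Next multiple of 5 is 25 (not reached); still 4 fragment(s).
4 fragment(s) completed, covering template[0:20] (4 x 5 = 20). The next fragment, fragment 5, covers template[20:25], so it starts at position 20.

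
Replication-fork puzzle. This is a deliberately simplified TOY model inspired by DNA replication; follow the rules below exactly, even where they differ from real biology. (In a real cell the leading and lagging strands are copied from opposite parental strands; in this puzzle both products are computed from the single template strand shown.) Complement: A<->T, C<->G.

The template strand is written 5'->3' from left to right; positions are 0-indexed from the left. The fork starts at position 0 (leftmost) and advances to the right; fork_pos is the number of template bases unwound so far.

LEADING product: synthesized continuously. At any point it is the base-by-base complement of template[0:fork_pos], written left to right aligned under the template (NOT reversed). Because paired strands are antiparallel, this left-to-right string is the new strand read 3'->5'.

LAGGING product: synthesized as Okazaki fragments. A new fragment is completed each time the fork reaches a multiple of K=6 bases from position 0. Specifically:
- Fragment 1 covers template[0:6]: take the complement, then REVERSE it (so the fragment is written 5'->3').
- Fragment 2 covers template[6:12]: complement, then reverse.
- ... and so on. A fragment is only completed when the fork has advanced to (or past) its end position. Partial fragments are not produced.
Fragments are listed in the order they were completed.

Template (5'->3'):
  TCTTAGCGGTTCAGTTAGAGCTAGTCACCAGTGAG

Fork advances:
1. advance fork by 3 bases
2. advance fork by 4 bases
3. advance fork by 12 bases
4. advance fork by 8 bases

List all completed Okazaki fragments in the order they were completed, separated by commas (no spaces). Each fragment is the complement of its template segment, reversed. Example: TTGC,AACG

Answer: CTAAGA,GAACCG,CTAACT,CTAGCT

Derivation:
Step 1: advance 3 -> fork_pos = 0 + 3 = 3. Next multiple of 6 is 6 (not reached); still 0 fragment(s).
Step 2: advance 4 -> fork_pos = 3 + 4 = 7. Reached multiple(s) of 6: 6 -> fragment 1 completed (1 total).
Step 3: advance 12 -> fork_pos = 7 + 12 = 19. Reached multiple(s) of 6: 12, 18 -> fragments 2-3 completed (3 total).
Step 4: advance 8 -> fork_pos = 19 + 8 = 27. Reached multiple(s) of 6: 24 -> fragment 4 completed (4 total).
Final fork_pos = 27, so 4 fragment(s) are complete. Build each: template segment -> complement -> reverse.
Fragment 1: template[0:6] = TCTTAG -> complement AGAATC -> reversed CTAAGA
Fragment 2: template[6:12] = CGGTTC -> complement GCCAAG -> reversed GAACCG
Fragment 3: template[12:18] = AGTTAG -> complement TCAATC -> reversed CTAACT
Fragment 4: template[18:24] = AGCTAG -> complement TCGATC -> reversed CTAGCT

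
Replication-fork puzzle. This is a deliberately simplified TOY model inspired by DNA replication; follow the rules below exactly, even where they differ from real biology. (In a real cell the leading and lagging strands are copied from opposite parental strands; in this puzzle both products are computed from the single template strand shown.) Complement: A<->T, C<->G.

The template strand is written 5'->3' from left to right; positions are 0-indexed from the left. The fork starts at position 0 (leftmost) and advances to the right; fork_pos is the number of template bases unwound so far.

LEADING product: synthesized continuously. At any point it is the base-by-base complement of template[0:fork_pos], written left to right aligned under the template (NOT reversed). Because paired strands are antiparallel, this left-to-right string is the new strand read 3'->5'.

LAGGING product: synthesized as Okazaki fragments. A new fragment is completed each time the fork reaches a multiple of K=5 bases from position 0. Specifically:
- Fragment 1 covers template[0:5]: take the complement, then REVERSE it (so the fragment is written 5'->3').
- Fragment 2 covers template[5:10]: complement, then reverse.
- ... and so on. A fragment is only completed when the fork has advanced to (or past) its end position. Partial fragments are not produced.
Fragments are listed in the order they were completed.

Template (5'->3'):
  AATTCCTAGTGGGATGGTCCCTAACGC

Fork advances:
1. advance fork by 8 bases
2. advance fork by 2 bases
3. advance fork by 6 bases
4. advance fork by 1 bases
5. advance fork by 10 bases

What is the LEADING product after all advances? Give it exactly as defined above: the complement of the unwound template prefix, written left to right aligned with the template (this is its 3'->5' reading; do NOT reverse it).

Step 1: advance 8 -> fork_pos = 0 + 8 = 8.
Step 2: advance 2 -> fork_pos = 8 + 2 = 10.
Step 3: advance 6 -> fork_pos = 10 + 6 = 16.
Step 4: advance 1 -> fork_pos = 16 + 1 = 17.
Step 5: advance 10 -> fork_pos = 17 + 10 = 27.
Unwound prefix: template[0:27] = AATTCCTAGTGGGATGGTCCCTAACGC
Complement it base by base (A<->T, C<->G), keeping left-to-right order:
  [0:5] AATTC -> TTAAG
  [5:10] CTAGT -> GATCA
  [10:15] GGGAT -> CCCTA
  [15:20] GGTCC -> CCAGG
  [20:25] CTAAC -> GATTG
  [25:27] GC -> CG
Concatenate: TTAAGGATCACCCTACCAGGGATTGCG (length 27; written aligned with the template, i.e. 3'->5').

Answer: TTAAGGATCACCCTACCAGGGATTGCG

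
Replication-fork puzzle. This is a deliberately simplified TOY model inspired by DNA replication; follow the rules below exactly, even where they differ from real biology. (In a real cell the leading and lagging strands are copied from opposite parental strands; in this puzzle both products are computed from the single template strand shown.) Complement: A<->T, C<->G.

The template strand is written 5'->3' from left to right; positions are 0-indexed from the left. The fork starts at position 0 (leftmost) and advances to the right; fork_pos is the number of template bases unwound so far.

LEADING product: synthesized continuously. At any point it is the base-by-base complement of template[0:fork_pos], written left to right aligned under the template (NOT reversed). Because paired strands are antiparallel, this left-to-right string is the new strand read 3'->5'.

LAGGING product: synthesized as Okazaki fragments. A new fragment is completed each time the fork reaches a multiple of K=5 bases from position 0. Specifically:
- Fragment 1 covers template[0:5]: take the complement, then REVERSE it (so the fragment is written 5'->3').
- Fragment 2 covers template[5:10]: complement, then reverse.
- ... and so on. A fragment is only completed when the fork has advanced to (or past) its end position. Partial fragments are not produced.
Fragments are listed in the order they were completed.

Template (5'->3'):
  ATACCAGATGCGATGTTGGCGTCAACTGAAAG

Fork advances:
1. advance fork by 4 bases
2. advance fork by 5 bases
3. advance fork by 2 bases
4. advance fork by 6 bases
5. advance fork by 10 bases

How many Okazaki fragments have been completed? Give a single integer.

Step 1: advance 4 -> fork_pos = 0 + 4 = 4. Next multiple of 5 is 5 (not reached); still 0 fragment(s).
Step 2: advance 5 -> fork_pos = 4 + 5 = 9. Reached multiple(s) of 5: 5 -> fragment 1 completed (1 total).
Step 3: advance 2 -> fork_pos = 9 + 2 = 11. Reached multiple(s) of 5: 10 -> fragment 2 completed (2 total).
Step 4: advance 6 -> fork_pos = 11 + 6 = 17. Reached multiple(s) of 5: 15 -> fragment 3 completed (3 total).
Step 5: advance 10 -> fork_pos = 17 + 10 = 27. Reached multiple(s) of 5: 20, 25 -> fragments 4-5 completed (5 total).
Check: final fork_pos = 27; the multiples of 5 that are <= 27 are 5..25 -> 27 // 5 = 5 completed fragment(s).

Answer: 5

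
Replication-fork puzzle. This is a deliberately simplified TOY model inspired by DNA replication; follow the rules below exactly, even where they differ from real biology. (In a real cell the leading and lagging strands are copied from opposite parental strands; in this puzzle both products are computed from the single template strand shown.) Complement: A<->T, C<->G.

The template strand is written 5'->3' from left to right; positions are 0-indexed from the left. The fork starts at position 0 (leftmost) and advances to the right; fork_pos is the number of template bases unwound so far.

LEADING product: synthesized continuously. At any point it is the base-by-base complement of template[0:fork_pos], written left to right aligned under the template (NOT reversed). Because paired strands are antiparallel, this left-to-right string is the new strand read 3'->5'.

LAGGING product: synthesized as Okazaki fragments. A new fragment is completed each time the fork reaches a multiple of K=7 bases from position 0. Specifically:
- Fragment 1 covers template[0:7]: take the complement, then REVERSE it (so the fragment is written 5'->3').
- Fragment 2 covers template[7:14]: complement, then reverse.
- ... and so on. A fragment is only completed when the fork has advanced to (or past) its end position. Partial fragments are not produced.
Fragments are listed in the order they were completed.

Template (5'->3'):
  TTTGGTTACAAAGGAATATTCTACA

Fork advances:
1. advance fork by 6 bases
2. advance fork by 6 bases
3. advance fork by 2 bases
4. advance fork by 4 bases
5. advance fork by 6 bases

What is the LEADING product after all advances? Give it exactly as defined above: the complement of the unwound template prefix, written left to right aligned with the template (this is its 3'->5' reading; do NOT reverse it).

Answer: AAACCAATGTTTCCTTATAAGATG

Derivation:
Step 1: advance 6 -> fork_pos = 0 + 6 = 6.
Step 2: advance 6 -> fork_pos = 6 + 6 = 12.
Step 3: advance 2 -> fork_pos = 12 + 2 = 14.
Step 4: advance 4 -> fork_pos = 14 + 4 = 18.
Step 5: advance 6 -> fork_pos = 18 + 6 = 24.
Unwound prefix: template[0:24] = TTTGGTTACAAAGGAATATTCTAC
Complement it base by base (A<->T, C<->G), keeping left-to-right order:
  [0:5] TTTGG -> AAACC
  [5:10] TTACA -> AATGT
  [10:15] AAGGA -> TTCCT
  [15:20] ATATT -> TATAA
  [20:24] CTAC -> GATG
Concatenate: AAACCAATGTTTCCTTATAAGATG (length 24; written aligned with the template, i.e. 3'->5').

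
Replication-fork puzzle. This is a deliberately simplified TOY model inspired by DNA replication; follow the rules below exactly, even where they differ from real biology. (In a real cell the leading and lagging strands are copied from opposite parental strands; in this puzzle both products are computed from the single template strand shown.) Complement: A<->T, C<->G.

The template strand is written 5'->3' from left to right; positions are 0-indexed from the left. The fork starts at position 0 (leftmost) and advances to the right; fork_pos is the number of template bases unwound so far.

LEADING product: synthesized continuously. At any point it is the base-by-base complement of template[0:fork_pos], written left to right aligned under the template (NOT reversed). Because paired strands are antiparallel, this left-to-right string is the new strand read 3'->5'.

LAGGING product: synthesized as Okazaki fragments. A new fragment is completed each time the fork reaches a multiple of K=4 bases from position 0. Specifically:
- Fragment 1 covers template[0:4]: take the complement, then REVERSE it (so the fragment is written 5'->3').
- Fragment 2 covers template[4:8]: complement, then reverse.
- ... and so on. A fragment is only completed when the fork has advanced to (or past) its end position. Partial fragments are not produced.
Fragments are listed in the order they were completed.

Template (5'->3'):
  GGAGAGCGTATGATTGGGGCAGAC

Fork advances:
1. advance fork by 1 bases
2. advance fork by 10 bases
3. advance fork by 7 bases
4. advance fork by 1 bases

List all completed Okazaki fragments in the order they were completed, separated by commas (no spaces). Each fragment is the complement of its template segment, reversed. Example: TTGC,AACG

Step 1: advance 1 -> fork_pos = 0 + 1 = 1. Next multiple of 4 is 4 (not reached); still 0 fragment(s).
Step 2: advance 10 -> fork_pos = 1 + 10 = 11. Reached multiple(s) of 4: 4, 8 -> fragments 1-2 completed (2 total).
Step 3: advance 7 -> fork_pos = 11 + 7 = 18. Reached multiple(s) of 4: 12, 16 -> fragments 3-4 completed (4 total).
Step 4: advance 1 -> fork_pos = 18 + 1 = 19. Next multiple of 4 is 20 (not reached); still 4 fragment(s).
Final fork_pos = 19, so 4 fragment(s) are complete. Build each: template segment -> complement -> reverse.
Fragment 1: template[0:4] = GGAG -> complement CCTC -> reversed CTCC
Fragment 2: template[4:8] = AGCG -> complement TCGC -> reversed CGCT
Fragment 3: template[8:12] = TATG -> complement ATAC -> reversed CATA
Fragment 4: template[12:16] = ATTG -> complement TAAC -> reversed CAAT

Answer: CTCC,CGCT,CATA,CAAT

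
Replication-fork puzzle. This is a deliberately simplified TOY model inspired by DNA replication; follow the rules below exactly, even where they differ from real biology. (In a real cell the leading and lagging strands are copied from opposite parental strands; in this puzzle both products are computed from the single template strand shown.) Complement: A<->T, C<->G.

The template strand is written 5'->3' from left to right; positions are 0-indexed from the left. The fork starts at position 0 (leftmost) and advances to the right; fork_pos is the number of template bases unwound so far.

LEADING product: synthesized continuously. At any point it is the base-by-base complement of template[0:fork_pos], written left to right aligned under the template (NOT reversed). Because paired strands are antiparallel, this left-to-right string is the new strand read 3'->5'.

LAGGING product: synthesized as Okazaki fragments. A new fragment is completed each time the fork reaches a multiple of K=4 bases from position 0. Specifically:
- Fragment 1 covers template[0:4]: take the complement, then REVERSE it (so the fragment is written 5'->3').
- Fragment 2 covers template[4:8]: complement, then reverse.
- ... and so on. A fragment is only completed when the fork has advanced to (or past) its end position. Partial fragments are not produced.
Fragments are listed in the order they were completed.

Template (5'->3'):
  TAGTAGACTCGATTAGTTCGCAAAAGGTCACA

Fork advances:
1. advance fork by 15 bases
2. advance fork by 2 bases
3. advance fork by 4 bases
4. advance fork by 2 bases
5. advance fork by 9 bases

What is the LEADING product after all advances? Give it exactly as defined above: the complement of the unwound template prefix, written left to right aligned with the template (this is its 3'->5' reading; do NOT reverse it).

Answer: ATCATCTGAGCTAATCAAGCGTTTTCCAGTGT

Derivation:
Step 1: advance 15 -> fork_pos = 0 + 15 = 15.
Step 2: advance 2 -> fork_pos = 15 + 2 = 17.
Step 3: advance 4 -> fork_pos = 17 + 4 = 21.
Step 4: advance 2 -> fork_pos = 21 + 2 = 23.
Step 5: advance 9 -> fork_pos = 23 + 9 = 32.
Unwound prefix: template[0:32] = TAGTAGACTCGATTAGTTCGCAAAAGGTCACA
Complement it base by base (A<->T, C<->G), keeping left-to-right order:
  [0:5] TAGTA -> ATCAT
  [5:10] GACTC -> CTGAG
  [10:15] GATTA -> CTAAT
  [15:20] GTTCG -> CAAGC
  [20:25] CAAAA -> GTTTT
  [25:30] GGTCA -> CCAGT
  [30:32] CA -> GT
Concatenate: ATCATCTGAGCTAATCAAGCGTTTTCCAGTGT (length 32; written aligned with the template, i.e. 3'->5').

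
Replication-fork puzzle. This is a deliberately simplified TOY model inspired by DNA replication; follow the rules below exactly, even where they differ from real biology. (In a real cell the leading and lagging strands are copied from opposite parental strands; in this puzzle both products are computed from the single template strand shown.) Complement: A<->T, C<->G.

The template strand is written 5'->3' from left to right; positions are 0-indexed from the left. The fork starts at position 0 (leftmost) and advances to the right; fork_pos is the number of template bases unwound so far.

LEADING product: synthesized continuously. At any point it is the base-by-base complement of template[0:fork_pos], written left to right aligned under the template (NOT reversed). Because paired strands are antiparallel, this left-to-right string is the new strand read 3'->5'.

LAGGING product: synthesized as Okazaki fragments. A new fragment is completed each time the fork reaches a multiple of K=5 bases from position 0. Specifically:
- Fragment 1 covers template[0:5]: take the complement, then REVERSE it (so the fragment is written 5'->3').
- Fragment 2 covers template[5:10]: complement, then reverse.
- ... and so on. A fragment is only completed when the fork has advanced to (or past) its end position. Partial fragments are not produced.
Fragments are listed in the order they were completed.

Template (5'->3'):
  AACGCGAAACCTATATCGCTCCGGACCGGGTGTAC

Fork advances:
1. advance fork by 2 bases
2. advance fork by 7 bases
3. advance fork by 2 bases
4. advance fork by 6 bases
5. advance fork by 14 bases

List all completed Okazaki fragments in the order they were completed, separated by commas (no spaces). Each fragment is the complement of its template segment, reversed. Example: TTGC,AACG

Step 1: advance 2 -> fork_pos = 0 + 2 = 2. Next multiple of 5 is 5 (not reached); still 0 fragment(s).
Step 2: advance 7 -> fork_pos = 2 + 7 = 9. Reached multiple(s) of 5: 5 -> fragment 1 completed (1 total).
Step 3: advance 2 -> fork_pos = 9 + 2 = 11. Reached multiple(s) of 5: 10 -> fragment 2 completed (2 total).
Step 4: advance 6 -> fork_pos = 11 + 6 = 17. Reached multiple(s) of 5: 15 -> fragment 3 completed (3 total).
Step 5: advance 14 -> fork_pos = 17 + 14 = 31. Reached multiple(s) of 5: 20, 25, 30 -> fragments 4-6 completed (6 total).
Final fork_pos = 31, so 6 fragment(s) are complete. Build each: template segment -> complement -> reverse.
Fragment 1: template[0:5] = AACGC -> complement TTGCG -> reversed GCGTT
Fragment 2: template[5:10] = GAAAC -> complement CTTTG -> reversed GTTTC
Fragment 3: template[10:15] = CTATA -> complement GATAT -> reversed TATAG
Fragment 4: template[15:20] = TCGCT -> complement AGCGA -> reversed AGCGA
Fragment 5: template[20:25] = CCGGA -> complement GGCCT -> reversed TCCGG
Fragment 6: template[25:30] = CCGGG -> complement GGCCC -> reversed CCCGG

Answer: GCGTT,GTTTC,TATAG,AGCGA,TCCGG,CCCGG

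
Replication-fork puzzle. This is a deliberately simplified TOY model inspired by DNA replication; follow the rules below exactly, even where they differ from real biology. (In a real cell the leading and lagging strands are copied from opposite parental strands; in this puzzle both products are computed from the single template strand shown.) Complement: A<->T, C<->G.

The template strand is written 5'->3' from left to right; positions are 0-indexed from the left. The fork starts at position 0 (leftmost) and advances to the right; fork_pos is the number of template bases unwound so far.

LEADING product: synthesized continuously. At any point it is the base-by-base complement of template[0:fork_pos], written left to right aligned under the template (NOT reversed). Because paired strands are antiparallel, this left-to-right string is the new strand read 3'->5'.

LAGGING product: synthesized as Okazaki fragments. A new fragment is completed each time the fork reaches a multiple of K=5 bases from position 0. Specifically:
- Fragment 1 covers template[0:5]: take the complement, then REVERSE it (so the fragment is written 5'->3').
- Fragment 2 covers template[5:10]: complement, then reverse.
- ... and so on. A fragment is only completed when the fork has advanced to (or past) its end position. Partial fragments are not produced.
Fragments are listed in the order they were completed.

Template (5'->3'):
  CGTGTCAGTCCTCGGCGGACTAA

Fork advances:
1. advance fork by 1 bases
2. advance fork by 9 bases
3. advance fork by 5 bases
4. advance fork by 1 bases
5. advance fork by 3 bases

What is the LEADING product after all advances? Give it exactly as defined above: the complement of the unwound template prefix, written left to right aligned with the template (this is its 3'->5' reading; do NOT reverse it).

Step 1: advance 1 -> fork_pos = 0 + 1 = 1.
Step 2: advance 9 -> fork_pos = 1 + 9 = 10.
Step 3: advance 5 -> fork_pos = 10 + 5 = 15.
Step 4: advance 1 -> fork_pos = 15 + 1 = 16.
Step 5: advance 3 -> fork_pos = 16 + 3 = 19.
Unwound prefix: template[0:19] = CGTGTCAGTCCTCGGCGGA
Complement it base by base (A<->T, C<->G), keeping left-to-right order:
  [0:5] CGTGT -> GCACA
  [5:10] CAGTC -> GTCAG
  [10:15] CTCGG -> GAGCC
  [15:19] CGGA -> GCCT
Concatenate: GCACAGTCAGGAGCCGCCT (length 19; written aligned with the template, i.e. 3'->5').

Answer: GCACAGTCAGGAGCCGCCT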